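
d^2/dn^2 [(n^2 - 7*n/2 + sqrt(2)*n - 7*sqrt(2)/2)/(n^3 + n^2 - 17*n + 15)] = (-((3*n + 1)*(2*n^2 - 7*n + 2*sqrt(2)*n - 7*sqrt(2)) + (4*n - 7 + 2*sqrt(2))*(3*n^2 + 2*n - 17))*(n^3 + n^2 - 17*n + 15) + (3*n^2 + 2*n - 17)^2*(2*n^2 - 7*n + 2*sqrt(2)*n - 7*sqrt(2)) + 2*(n^3 + n^2 - 17*n + 15)^2)/(n^3 + n^2 - 17*n + 15)^3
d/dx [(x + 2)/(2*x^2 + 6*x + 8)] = (x^2 + 3*x - (x + 2)*(2*x + 3) + 4)/(2*(x^2 + 3*x + 4)^2)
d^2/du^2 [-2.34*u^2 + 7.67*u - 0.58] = -4.68000000000000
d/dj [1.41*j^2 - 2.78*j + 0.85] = 2.82*j - 2.78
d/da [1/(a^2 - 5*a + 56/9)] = 81*(5 - 2*a)/(9*a^2 - 45*a + 56)^2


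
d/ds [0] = 0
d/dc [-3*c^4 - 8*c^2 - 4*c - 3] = -12*c^3 - 16*c - 4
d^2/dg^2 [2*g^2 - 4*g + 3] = 4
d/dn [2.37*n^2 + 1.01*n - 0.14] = 4.74*n + 1.01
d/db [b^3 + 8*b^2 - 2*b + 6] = 3*b^2 + 16*b - 2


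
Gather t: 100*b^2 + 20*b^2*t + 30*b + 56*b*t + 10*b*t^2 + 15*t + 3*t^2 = 100*b^2 + 30*b + t^2*(10*b + 3) + t*(20*b^2 + 56*b + 15)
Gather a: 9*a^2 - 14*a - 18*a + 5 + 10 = 9*a^2 - 32*a + 15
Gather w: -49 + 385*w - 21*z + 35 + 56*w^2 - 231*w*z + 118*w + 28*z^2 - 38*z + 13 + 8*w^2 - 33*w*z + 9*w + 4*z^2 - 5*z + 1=64*w^2 + w*(512 - 264*z) + 32*z^2 - 64*z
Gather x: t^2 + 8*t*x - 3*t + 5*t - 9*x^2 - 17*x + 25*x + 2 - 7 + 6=t^2 + 2*t - 9*x^2 + x*(8*t + 8) + 1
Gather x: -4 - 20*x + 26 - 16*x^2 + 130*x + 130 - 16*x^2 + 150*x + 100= -32*x^2 + 260*x + 252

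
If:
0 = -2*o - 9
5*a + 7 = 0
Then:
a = -7/5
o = -9/2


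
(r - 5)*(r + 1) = r^2 - 4*r - 5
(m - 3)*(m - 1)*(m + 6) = m^3 + 2*m^2 - 21*m + 18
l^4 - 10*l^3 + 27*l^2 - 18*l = l*(l - 6)*(l - 3)*(l - 1)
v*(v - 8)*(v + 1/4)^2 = v^4 - 15*v^3/2 - 63*v^2/16 - v/2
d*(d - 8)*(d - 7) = d^3 - 15*d^2 + 56*d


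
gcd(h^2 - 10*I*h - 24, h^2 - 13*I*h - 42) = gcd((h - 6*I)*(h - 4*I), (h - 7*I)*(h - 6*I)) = h - 6*I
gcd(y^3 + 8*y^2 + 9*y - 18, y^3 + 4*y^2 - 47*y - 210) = y + 6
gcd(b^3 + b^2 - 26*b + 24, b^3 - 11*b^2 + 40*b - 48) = b - 4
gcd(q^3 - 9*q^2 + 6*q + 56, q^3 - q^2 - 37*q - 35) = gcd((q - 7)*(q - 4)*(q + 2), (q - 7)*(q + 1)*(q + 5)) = q - 7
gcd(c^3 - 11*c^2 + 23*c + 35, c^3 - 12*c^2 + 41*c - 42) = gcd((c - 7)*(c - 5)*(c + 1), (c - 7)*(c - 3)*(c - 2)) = c - 7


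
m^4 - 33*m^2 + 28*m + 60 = (m - 5)*(m - 2)*(m + 1)*(m + 6)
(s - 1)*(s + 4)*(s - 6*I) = s^3 + 3*s^2 - 6*I*s^2 - 4*s - 18*I*s + 24*I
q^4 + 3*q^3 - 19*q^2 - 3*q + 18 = (q - 3)*(q - 1)*(q + 1)*(q + 6)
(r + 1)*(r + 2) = r^2 + 3*r + 2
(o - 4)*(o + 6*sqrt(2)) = o^2 - 4*o + 6*sqrt(2)*o - 24*sqrt(2)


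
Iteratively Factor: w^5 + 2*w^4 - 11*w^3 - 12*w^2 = (w)*(w^4 + 2*w^3 - 11*w^2 - 12*w) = w*(w - 3)*(w^3 + 5*w^2 + 4*w) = w*(w - 3)*(w + 4)*(w^2 + w) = w^2*(w - 3)*(w + 4)*(w + 1)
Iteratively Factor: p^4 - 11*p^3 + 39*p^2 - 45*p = (p - 3)*(p^3 - 8*p^2 + 15*p) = p*(p - 3)*(p^2 - 8*p + 15) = p*(p - 5)*(p - 3)*(p - 3)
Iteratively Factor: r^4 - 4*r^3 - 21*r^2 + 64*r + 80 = (r - 5)*(r^3 + r^2 - 16*r - 16) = (r - 5)*(r - 4)*(r^2 + 5*r + 4) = (r - 5)*(r - 4)*(r + 4)*(r + 1)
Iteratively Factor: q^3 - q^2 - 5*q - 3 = (q - 3)*(q^2 + 2*q + 1) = (q - 3)*(q + 1)*(q + 1)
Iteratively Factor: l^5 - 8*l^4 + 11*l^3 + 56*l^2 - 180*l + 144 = (l - 2)*(l^4 - 6*l^3 - l^2 + 54*l - 72) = (l - 4)*(l - 2)*(l^3 - 2*l^2 - 9*l + 18) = (l - 4)*(l - 2)*(l + 3)*(l^2 - 5*l + 6) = (l - 4)*(l - 3)*(l - 2)*(l + 3)*(l - 2)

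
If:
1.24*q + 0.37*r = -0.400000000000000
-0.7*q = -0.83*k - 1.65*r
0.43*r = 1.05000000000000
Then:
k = -5.74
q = -1.05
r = 2.44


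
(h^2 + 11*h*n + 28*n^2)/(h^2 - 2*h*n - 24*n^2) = (h + 7*n)/(h - 6*n)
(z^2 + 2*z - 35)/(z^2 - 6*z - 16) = (-z^2 - 2*z + 35)/(-z^2 + 6*z + 16)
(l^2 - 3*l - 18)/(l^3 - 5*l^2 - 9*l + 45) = (l - 6)/(l^2 - 8*l + 15)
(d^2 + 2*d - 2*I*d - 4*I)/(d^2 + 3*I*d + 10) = (d + 2)/(d + 5*I)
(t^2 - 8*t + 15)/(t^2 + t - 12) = (t - 5)/(t + 4)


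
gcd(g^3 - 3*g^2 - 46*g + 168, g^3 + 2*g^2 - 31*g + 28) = g^2 + 3*g - 28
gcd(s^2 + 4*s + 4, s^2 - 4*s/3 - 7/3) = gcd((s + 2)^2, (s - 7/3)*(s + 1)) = 1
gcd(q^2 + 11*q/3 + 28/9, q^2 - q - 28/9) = q + 4/3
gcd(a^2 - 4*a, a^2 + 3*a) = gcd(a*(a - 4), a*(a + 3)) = a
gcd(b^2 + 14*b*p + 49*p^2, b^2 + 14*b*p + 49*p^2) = b^2 + 14*b*p + 49*p^2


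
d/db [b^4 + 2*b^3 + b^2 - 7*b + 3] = 4*b^3 + 6*b^2 + 2*b - 7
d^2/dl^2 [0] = 0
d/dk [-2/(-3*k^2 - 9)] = -4*k/(3*(k^2 + 3)^2)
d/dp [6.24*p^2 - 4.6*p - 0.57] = 12.48*p - 4.6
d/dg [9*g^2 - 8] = 18*g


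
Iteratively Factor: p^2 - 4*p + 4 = (p - 2)*(p - 2)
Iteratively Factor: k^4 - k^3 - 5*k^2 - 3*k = (k - 3)*(k^3 + 2*k^2 + k) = k*(k - 3)*(k^2 + 2*k + 1) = k*(k - 3)*(k + 1)*(k + 1)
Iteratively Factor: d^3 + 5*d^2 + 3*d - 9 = (d - 1)*(d^2 + 6*d + 9) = (d - 1)*(d + 3)*(d + 3)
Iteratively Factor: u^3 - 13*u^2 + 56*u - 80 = (u - 4)*(u^2 - 9*u + 20) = (u - 5)*(u - 4)*(u - 4)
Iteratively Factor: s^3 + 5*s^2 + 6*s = (s + 2)*(s^2 + 3*s) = s*(s + 2)*(s + 3)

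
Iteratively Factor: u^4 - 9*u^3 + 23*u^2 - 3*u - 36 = (u - 3)*(u^3 - 6*u^2 + 5*u + 12) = (u - 3)*(u + 1)*(u^2 - 7*u + 12) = (u - 4)*(u - 3)*(u + 1)*(u - 3)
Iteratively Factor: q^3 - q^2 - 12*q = (q + 3)*(q^2 - 4*q) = q*(q + 3)*(q - 4)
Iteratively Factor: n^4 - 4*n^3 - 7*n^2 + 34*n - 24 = (n - 2)*(n^3 - 2*n^2 - 11*n + 12) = (n - 2)*(n - 1)*(n^2 - n - 12) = (n - 2)*(n - 1)*(n + 3)*(n - 4)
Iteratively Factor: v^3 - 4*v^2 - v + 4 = (v + 1)*(v^2 - 5*v + 4) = (v - 1)*(v + 1)*(v - 4)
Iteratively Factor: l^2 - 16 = (l - 4)*(l + 4)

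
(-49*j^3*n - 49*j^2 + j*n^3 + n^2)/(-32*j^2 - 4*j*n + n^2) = (49*j^3*n + 49*j^2 - j*n^3 - n^2)/(32*j^2 + 4*j*n - n^2)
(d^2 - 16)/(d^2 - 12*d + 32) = (d + 4)/(d - 8)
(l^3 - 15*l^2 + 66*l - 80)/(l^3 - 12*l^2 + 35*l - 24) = (l^2 - 7*l + 10)/(l^2 - 4*l + 3)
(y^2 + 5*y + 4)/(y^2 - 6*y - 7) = (y + 4)/(y - 7)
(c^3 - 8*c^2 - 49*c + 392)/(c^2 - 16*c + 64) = (c^2 - 49)/(c - 8)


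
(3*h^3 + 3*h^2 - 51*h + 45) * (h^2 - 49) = 3*h^5 + 3*h^4 - 198*h^3 - 102*h^2 + 2499*h - 2205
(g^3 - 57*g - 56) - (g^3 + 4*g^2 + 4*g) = -4*g^2 - 61*g - 56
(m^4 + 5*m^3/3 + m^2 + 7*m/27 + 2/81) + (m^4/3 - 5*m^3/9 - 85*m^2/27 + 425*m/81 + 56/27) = 4*m^4/3 + 10*m^3/9 - 58*m^2/27 + 446*m/81 + 170/81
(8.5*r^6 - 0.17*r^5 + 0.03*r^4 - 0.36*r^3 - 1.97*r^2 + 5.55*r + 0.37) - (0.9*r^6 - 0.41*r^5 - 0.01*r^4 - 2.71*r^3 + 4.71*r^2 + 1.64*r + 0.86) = 7.6*r^6 + 0.24*r^5 + 0.04*r^4 + 2.35*r^3 - 6.68*r^2 + 3.91*r - 0.49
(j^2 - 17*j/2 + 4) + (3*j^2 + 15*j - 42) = 4*j^2 + 13*j/2 - 38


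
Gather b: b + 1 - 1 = b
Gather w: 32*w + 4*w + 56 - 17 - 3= 36*w + 36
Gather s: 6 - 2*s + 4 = 10 - 2*s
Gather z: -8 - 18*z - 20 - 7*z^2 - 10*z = -7*z^2 - 28*z - 28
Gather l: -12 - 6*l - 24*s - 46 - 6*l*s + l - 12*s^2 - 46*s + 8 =l*(-6*s - 5) - 12*s^2 - 70*s - 50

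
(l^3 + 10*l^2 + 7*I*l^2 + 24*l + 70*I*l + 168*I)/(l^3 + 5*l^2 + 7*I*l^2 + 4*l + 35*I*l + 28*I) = (l + 6)/(l + 1)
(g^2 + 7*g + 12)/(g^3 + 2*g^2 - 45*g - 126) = (g + 4)/(g^2 - g - 42)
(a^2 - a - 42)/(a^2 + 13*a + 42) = (a - 7)/(a + 7)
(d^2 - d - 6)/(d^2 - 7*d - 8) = (-d^2 + d + 6)/(-d^2 + 7*d + 8)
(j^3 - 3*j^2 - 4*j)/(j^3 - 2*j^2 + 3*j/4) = 4*(j^2 - 3*j - 4)/(4*j^2 - 8*j + 3)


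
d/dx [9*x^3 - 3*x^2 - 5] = 3*x*(9*x - 2)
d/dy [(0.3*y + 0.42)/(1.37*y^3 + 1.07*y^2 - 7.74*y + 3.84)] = (-0.822*y^3 - 2.0472*y^2 - 0.8988*y + 4.4028)/(1.8769*y^6 + 2.9318*y^5 - 20.0627*y^4 - 6.042*y^3 + 68.1252*y^2 - 59.4432*y + 14.7456)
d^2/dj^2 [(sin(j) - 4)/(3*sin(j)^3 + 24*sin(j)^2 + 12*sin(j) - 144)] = (-4*sin(j)^7 + 12*sin(j)^6 + 310*sin(j)^5 + 464*sin(j)^4 - 584*sin(j)^3 + 4960*sin(j)^2 - 1152*sin(j) - 2816)/(3*(sin(j)^3 + 8*sin(j)^2 + 4*sin(j) - 48)^3)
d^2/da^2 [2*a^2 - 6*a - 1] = 4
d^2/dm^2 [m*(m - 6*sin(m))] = 6*m*sin(m) - 12*cos(m) + 2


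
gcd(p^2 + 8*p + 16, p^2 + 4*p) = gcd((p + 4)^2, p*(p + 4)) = p + 4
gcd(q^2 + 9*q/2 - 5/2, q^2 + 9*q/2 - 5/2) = q^2 + 9*q/2 - 5/2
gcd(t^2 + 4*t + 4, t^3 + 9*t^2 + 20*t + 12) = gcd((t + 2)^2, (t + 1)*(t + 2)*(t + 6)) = t + 2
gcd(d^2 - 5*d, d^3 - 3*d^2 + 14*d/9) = d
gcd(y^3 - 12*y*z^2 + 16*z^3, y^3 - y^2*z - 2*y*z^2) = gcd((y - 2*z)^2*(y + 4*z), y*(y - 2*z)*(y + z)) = y - 2*z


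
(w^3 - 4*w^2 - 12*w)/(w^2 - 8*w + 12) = w*(w + 2)/(w - 2)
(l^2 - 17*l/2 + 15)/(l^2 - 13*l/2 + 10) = (l - 6)/(l - 4)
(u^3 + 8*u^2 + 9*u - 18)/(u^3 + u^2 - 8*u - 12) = (u^3 + 8*u^2 + 9*u - 18)/(u^3 + u^2 - 8*u - 12)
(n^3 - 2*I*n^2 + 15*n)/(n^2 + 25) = n*(n + 3*I)/(n + 5*I)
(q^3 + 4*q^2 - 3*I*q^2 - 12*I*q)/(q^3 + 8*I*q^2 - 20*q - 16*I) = q*(q^2 + q*(4 - 3*I) - 12*I)/(q^3 + 8*I*q^2 - 20*q - 16*I)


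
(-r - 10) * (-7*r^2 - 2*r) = 7*r^3 + 72*r^2 + 20*r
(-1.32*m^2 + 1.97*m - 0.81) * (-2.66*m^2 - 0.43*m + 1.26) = 3.5112*m^4 - 4.6726*m^3 - 0.3557*m^2 + 2.8305*m - 1.0206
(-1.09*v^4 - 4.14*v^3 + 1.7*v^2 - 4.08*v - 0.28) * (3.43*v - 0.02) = -3.7387*v^5 - 14.1784*v^4 + 5.9138*v^3 - 14.0284*v^2 - 0.8788*v + 0.0056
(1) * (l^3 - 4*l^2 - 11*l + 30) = l^3 - 4*l^2 - 11*l + 30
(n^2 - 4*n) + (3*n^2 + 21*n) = 4*n^2 + 17*n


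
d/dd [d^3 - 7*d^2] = d*(3*d - 14)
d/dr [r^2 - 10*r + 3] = 2*r - 10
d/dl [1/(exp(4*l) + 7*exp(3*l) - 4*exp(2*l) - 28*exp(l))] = (-4*exp(3*l) - 21*exp(2*l) + 8*exp(l) + 28)*exp(-l)/(exp(3*l) + 7*exp(2*l) - 4*exp(l) - 28)^2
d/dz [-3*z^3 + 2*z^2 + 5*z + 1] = -9*z^2 + 4*z + 5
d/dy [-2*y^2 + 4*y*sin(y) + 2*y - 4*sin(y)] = 4*y*cos(y) - 4*y - 4*sqrt(2)*cos(y + pi/4) + 2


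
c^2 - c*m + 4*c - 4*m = (c + 4)*(c - m)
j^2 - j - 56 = (j - 8)*(j + 7)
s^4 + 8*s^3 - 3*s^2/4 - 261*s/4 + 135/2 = (s - 3/2)^2*(s + 5)*(s + 6)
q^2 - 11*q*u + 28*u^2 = (q - 7*u)*(q - 4*u)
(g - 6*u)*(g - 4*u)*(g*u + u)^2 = g^4*u^2 - 10*g^3*u^3 + 2*g^3*u^2 + 24*g^2*u^4 - 20*g^2*u^3 + g^2*u^2 + 48*g*u^4 - 10*g*u^3 + 24*u^4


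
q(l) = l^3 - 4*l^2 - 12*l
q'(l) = 3*l^2 - 8*l - 12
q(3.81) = -48.48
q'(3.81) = 1.07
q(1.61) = -25.52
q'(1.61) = -17.10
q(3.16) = -46.31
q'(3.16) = -7.32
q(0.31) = -4.07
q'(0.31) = -14.19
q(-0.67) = 5.94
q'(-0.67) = -5.29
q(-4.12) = -88.39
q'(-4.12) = 71.88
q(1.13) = -17.22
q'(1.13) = -17.21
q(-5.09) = -174.42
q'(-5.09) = 106.44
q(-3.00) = -27.00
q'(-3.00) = 39.00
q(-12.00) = -2160.00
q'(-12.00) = 516.00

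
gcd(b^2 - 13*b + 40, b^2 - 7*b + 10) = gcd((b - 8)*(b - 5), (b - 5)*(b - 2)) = b - 5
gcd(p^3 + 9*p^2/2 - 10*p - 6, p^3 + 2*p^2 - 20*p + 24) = p^2 + 4*p - 12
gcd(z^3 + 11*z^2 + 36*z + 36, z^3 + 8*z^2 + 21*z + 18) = z^2 + 5*z + 6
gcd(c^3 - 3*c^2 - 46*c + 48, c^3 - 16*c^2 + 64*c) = c - 8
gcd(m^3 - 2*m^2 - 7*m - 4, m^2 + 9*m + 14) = 1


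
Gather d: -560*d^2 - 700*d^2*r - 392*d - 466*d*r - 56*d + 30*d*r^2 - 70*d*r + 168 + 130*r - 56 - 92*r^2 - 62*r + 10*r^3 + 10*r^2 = d^2*(-700*r - 560) + d*(30*r^2 - 536*r - 448) + 10*r^3 - 82*r^2 + 68*r + 112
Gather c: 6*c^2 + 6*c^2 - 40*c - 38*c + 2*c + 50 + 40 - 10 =12*c^2 - 76*c + 80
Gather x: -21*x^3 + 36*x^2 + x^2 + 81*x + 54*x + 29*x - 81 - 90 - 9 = -21*x^3 + 37*x^2 + 164*x - 180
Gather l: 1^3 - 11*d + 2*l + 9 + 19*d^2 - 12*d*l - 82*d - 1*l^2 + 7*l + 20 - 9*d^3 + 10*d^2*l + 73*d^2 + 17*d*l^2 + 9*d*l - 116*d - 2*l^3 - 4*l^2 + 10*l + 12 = -9*d^3 + 92*d^2 - 209*d - 2*l^3 + l^2*(17*d - 5) + l*(10*d^2 - 3*d + 19) + 42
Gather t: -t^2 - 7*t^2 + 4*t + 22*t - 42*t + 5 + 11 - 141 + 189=-8*t^2 - 16*t + 64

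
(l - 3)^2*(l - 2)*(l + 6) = l^4 - 2*l^3 - 27*l^2 + 108*l - 108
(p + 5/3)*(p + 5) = p^2 + 20*p/3 + 25/3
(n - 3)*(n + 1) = n^2 - 2*n - 3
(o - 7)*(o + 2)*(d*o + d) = d*o^3 - 4*d*o^2 - 19*d*o - 14*d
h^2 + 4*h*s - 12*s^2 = (h - 2*s)*(h + 6*s)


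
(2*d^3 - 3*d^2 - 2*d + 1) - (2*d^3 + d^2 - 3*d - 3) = -4*d^2 + d + 4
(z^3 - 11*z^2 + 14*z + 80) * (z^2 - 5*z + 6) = z^5 - 16*z^4 + 75*z^3 - 56*z^2 - 316*z + 480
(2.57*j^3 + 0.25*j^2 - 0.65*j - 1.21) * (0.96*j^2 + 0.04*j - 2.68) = 2.4672*j^5 + 0.3428*j^4 - 7.5016*j^3 - 1.8576*j^2 + 1.6936*j + 3.2428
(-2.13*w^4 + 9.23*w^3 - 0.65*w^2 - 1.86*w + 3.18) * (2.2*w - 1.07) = -4.686*w^5 + 22.5851*w^4 - 11.3061*w^3 - 3.3965*w^2 + 8.9862*w - 3.4026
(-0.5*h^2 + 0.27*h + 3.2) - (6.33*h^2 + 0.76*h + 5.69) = -6.83*h^2 - 0.49*h - 2.49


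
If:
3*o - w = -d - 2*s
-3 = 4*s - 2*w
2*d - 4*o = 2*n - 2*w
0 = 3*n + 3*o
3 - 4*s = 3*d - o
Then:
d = 33/4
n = 9/4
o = -9/4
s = -6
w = -21/2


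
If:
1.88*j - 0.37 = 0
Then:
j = 0.20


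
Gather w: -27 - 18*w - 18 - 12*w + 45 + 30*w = 0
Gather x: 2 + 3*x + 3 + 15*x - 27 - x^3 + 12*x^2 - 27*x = -x^3 + 12*x^2 - 9*x - 22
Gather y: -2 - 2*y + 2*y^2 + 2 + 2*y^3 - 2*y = 2*y^3 + 2*y^2 - 4*y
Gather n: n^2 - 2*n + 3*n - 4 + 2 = n^2 + n - 2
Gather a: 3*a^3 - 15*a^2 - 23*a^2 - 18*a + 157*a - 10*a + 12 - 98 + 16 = 3*a^3 - 38*a^2 + 129*a - 70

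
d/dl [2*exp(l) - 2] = 2*exp(l)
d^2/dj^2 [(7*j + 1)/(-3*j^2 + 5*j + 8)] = 2*((6*j - 5)^2*(7*j + 1) + (63*j - 32)*(-3*j^2 + 5*j + 8))/(-3*j^2 + 5*j + 8)^3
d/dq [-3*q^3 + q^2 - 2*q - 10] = -9*q^2 + 2*q - 2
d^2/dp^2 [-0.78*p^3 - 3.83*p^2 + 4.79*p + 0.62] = -4.68*p - 7.66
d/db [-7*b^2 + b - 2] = 1 - 14*b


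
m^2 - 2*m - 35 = (m - 7)*(m + 5)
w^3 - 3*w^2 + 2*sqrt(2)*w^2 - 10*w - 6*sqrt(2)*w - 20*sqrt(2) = (w - 5)*(w + 2)*(w + 2*sqrt(2))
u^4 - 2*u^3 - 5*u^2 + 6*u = u*(u - 3)*(u - 1)*(u + 2)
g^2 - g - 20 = (g - 5)*(g + 4)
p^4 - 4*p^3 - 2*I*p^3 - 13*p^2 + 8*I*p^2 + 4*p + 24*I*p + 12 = (p - 6)*(p + 2)*(p - I)^2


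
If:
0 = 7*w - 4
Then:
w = 4/7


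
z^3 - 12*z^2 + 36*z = z*(z - 6)^2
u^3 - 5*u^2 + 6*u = u*(u - 3)*(u - 2)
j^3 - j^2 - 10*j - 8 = (j - 4)*(j + 1)*(j + 2)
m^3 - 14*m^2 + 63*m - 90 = (m - 6)*(m - 5)*(m - 3)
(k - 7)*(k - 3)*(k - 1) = k^3 - 11*k^2 + 31*k - 21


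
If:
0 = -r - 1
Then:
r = -1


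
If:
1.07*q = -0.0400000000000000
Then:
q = -0.04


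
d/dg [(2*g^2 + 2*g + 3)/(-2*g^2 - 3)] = 2*(2*g^2 - 3)/(4*g^4 + 12*g^2 + 9)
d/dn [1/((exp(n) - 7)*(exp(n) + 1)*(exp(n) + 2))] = -((exp(n) - 7)*(exp(n) + 1) + (exp(n) - 7)*(exp(n) + 2) + (exp(n) + 1)*(exp(n) + 2))/(4*(exp(n) - 7)^2*(exp(n) + 2)^2*cosh(n/2)^2)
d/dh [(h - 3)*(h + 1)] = 2*h - 2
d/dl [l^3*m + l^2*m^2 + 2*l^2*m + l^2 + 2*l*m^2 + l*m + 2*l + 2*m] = 3*l^2*m + 2*l*m^2 + 4*l*m + 2*l + 2*m^2 + m + 2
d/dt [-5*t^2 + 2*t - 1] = 2 - 10*t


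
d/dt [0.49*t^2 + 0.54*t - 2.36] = 0.98*t + 0.54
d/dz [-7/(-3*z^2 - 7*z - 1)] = 7*(-6*z - 7)/(3*z^2 + 7*z + 1)^2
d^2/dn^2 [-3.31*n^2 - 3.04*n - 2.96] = -6.62000000000000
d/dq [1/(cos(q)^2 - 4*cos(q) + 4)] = 2*sin(q)/(cos(q) - 2)^3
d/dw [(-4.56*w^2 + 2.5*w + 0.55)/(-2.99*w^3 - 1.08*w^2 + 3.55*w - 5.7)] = (-13.6344*w^4 + 14.95*w^3 - 8.5545*w^2 + 53.172*w - 16.2025)/(8.9401*w^6 + 6.4584*w^5 - 20.0626*w^4 + 26.418*w^3 + 24.9145*w^2 - 40.47*w + 32.49)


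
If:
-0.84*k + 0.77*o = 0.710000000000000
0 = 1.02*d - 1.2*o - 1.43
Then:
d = 1.17647058823529*o + 1.40196078431373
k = 0.916666666666667*o - 0.845238095238095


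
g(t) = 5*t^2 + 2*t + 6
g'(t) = 10*t + 2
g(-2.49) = 32.02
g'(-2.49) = -22.90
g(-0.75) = 7.31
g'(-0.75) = -5.50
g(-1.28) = 11.63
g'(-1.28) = -10.80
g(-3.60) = 63.60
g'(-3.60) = -34.00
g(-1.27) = 11.52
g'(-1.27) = -10.70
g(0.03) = 6.06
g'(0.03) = 2.30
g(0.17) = 6.48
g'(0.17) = 3.70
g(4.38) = 110.68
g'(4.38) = 45.80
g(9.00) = 429.00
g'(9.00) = 92.00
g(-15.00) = 1101.00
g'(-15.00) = -148.00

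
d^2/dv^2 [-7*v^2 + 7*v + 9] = -14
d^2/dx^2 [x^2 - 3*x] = 2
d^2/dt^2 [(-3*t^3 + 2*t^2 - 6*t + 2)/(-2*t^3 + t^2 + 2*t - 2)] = 4*(-t^6 + 54*t^5 - 90*t^4 + 70*t^3 - 87*t^2 + 42*t + 2)/(8*t^9 - 12*t^8 - 18*t^7 + 47*t^6 - 6*t^5 - 54*t^4 + 40*t^3 + 12*t^2 - 24*t + 8)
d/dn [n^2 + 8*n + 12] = 2*n + 8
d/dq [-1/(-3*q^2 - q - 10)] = (-6*q - 1)/(3*q^2 + q + 10)^2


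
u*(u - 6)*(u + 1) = u^3 - 5*u^2 - 6*u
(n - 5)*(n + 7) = n^2 + 2*n - 35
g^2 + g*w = g*(g + w)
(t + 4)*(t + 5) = t^2 + 9*t + 20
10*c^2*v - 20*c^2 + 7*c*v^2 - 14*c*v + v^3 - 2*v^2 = (2*c + v)*(5*c + v)*(v - 2)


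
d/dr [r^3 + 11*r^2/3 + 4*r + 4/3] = 3*r^2 + 22*r/3 + 4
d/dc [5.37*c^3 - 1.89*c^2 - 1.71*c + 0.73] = 16.11*c^2 - 3.78*c - 1.71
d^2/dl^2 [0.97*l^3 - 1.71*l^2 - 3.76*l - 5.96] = 5.82*l - 3.42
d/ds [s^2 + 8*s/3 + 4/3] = 2*s + 8/3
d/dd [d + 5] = 1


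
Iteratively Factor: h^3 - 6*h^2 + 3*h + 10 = (h - 5)*(h^2 - h - 2) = (h - 5)*(h - 2)*(h + 1)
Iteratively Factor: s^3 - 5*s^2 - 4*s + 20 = (s + 2)*(s^2 - 7*s + 10) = (s - 2)*(s + 2)*(s - 5)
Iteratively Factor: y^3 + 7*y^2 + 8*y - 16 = (y - 1)*(y^2 + 8*y + 16) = (y - 1)*(y + 4)*(y + 4)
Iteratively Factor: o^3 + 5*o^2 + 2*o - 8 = (o + 2)*(o^2 + 3*o - 4) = (o + 2)*(o + 4)*(o - 1)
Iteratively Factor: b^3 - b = (b + 1)*(b^2 - b) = b*(b + 1)*(b - 1)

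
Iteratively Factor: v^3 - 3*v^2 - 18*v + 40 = (v + 4)*(v^2 - 7*v + 10) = (v - 2)*(v + 4)*(v - 5)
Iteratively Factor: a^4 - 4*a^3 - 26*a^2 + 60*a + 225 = (a + 3)*(a^3 - 7*a^2 - 5*a + 75) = (a + 3)^2*(a^2 - 10*a + 25) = (a - 5)*(a + 3)^2*(a - 5)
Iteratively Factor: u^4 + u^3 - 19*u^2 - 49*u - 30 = (u + 2)*(u^3 - u^2 - 17*u - 15) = (u - 5)*(u + 2)*(u^2 + 4*u + 3) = (u - 5)*(u + 2)*(u + 3)*(u + 1)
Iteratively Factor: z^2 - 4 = (z + 2)*(z - 2)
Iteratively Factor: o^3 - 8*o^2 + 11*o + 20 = (o + 1)*(o^2 - 9*o + 20) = (o - 4)*(o + 1)*(o - 5)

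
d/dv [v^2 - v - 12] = 2*v - 1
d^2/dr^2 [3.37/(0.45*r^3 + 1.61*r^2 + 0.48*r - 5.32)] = (-(9.099*r + 10.8514)*(0.45*r^3 + 1.61*r^2 + 0.48*r - 5.32) + 3.37*(1.35*r^2 + 3.22*r + 0.48)*(2.7*r^2 + 6.44*r + 0.96))/(0.45*r^3 + 1.61*r^2 + 0.48*r - 5.32)^3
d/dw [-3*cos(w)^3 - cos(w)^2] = (9*cos(w) + 2)*sin(w)*cos(w)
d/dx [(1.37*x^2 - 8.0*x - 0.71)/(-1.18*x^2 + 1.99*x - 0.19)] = (-6.7137*x^2 - 2.1962*x + 2.9329)/(1.3924*x^4 - 4.6964*x^3 + 4.4085*x^2 - 0.7562*x + 0.0361)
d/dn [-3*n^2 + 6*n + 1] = 6 - 6*n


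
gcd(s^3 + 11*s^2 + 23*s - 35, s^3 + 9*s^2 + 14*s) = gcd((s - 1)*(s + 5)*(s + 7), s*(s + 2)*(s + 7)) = s + 7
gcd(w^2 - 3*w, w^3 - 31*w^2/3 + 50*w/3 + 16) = w - 3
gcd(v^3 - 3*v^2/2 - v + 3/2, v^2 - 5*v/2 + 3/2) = v^2 - 5*v/2 + 3/2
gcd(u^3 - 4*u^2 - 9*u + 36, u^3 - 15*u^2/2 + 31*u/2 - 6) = u^2 - 7*u + 12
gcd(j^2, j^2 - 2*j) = j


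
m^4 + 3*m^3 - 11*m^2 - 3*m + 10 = (m - 2)*(m - 1)*(m + 1)*(m + 5)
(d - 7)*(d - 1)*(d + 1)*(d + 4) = d^4 - 3*d^3 - 29*d^2 + 3*d + 28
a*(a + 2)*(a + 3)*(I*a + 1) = I*a^4 + a^3 + 5*I*a^3 + 5*a^2 + 6*I*a^2 + 6*a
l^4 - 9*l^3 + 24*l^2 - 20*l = l*(l - 5)*(l - 2)^2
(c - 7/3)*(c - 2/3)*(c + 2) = c^3 - c^2 - 40*c/9 + 28/9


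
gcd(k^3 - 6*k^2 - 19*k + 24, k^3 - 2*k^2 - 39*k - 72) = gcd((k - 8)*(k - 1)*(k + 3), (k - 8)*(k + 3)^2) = k^2 - 5*k - 24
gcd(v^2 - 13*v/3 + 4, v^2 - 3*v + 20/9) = v - 4/3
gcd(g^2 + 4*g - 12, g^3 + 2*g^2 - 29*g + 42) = g - 2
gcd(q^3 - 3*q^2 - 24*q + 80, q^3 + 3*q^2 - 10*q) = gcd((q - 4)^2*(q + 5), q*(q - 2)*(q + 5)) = q + 5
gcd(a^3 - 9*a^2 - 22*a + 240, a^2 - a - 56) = a - 8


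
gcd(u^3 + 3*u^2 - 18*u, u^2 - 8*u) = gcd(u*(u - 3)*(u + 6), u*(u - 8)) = u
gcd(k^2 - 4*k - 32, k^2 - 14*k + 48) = k - 8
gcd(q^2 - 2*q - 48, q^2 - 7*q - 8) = q - 8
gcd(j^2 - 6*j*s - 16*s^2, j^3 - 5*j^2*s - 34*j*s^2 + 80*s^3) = -j + 8*s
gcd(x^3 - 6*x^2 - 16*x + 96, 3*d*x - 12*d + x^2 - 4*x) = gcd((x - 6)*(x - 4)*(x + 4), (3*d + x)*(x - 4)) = x - 4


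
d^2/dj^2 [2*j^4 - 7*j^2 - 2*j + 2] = 24*j^2 - 14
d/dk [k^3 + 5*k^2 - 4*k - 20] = 3*k^2 + 10*k - 4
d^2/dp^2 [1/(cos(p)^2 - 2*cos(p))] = (-2*(1 - cos(2*p))^2 - 15*cos(p) - 6*cos(2*p) + 3*cos(3*p) + 18)/(2*(cos(p) - 2)^3*cos(p)^3)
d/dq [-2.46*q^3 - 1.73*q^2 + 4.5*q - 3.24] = -7.38*q^2 - 3.46*q + 4.5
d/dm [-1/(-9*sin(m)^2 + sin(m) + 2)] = (1 - 18*sin(m))*cos(m)/(-9*sin(m)^2 + sin(m) + 2)^2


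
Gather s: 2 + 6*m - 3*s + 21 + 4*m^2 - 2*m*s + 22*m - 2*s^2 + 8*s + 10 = 4*m^2 + 28*m - 2*s^2 + s*(5 - 2*m) + 33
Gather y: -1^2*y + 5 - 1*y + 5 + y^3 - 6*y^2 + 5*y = y^3 - 6*y^2 + 3*y + 10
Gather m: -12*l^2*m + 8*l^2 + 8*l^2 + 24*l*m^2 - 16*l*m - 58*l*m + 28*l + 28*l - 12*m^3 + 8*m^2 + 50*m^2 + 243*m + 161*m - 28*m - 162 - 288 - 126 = 16*l^2 + 56*l - 12*m^3 + m^2*(24*l + 58) + m*(-12*l^2 - 74*l + 376) - 576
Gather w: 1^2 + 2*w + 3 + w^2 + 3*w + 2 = w^2 + 5*w + 6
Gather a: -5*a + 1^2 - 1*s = -5*a - s + 1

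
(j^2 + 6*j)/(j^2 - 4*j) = (j + 6)/(j - 4)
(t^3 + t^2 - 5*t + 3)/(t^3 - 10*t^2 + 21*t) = (t^3 + t^2 - 5*t + 3)/(t*(t^2 - 10*t + 21))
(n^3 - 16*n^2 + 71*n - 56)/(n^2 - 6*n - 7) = (n^2 - 9*n + 8)/(n + 1)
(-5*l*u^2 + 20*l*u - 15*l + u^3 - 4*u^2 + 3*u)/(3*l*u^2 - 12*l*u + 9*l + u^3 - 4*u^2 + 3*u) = (-5*l + u)/(3*l + u)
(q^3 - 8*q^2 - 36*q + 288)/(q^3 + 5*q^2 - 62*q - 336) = (q - 6)/(q + 7)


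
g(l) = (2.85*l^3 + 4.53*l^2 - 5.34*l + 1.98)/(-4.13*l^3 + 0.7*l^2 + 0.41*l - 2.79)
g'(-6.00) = 0.04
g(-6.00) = -0.46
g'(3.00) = 0.05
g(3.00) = -0.97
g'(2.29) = 0.02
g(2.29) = -1.00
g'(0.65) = -0.82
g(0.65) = -0.36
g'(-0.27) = 3.01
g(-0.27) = -1.34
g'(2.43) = 0.03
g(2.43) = -1.00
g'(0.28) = 0.81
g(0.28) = -0.33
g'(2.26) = 0.02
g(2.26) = -1.00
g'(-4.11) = 0.10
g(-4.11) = -0.33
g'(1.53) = -0.21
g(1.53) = -0.95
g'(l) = (8.55*l^2 + 9.06*l - 5.34)/(-4.13*l^3 + 0.7*l^2 + 0.41*l - 2.79) + (12.39*l^2 - 1.4*l - 0.41)*(2.85*l^3 + 4.53*l^2 - 5.34*l + 1.98)/(-4.13*l^3 + 0.7*l^2 + 0.41*l - 2.79)^2 = (20.7039*l^4 - 41.7714*l^3 + 6.273*l^2 - 28.0494*l + 14.0868)/(17.0569*l^6 - 5.782*l^5 - 2.8966*l^4 + 23.6194*l^3 - 3.7379*l^2 - 2.2878*l + 7.7841)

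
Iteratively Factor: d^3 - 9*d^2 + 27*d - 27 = (d - 3)*(d^2 - 6*d + 9) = (d - 3)^2*(d - 3)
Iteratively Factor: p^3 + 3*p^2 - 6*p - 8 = (p + 1)*(p^2 + 2*p - 8) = (p - 2)*(p + 1)*(p + 4)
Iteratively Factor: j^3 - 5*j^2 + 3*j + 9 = (j - 3)*(j^2 - 2*j - 3) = (j - 3)*(j + 1)*(j - 3)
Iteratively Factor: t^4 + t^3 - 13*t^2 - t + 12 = (t + 4)*(t^3 - 3*t^2 - t + 3) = (t - 3)*(t + 4)*(t^2 - 1) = (t - 3)*(t + 1)*(t + 4)*(t - 1)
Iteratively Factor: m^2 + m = (m + 1)*(m)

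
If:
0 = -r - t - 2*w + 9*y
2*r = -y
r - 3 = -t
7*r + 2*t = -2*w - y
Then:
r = 1/5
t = 14/5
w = -33/10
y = -2/5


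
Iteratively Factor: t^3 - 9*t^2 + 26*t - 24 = (t - 4)*(t^2 - 5*t + 6) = (t - 4)*(t - 3)*(t - 2)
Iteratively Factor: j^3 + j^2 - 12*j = (j)*(j^2 + j - 12) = j*(j + 4)*(j - 3)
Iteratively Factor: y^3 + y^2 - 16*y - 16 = (y + 4)*(y^2 - 3*y - 4) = (y - 4)*(y + 4)*(y + 1)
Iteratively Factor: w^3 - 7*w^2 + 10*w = (w - 5)*(w^2 - 2*w) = (w - 5)*(w - 2)*(w)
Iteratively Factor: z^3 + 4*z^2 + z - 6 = (z - 1)*(z^2 + 5*z + 6) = (z - 1)*(z + 3)*(z + 2)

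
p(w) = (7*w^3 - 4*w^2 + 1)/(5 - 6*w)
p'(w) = (21*w^2 - 8*w)/(5 - 6*w) + 6*(7*w^3 - 4*w^2 + 1)/(5 - 6*w)^2 = (-84*w^3 + 129*w^2 - 40*w + 6)/(36*w^2 - 60*w + 25)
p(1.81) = -5.02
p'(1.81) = -4.13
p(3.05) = -12.21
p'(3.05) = -7.35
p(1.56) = -4.09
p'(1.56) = -3.23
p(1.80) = -4.98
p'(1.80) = -4.10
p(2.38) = -7.84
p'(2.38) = -5.70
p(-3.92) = -16.90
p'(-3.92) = 8.86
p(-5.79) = -37.54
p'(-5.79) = 13.21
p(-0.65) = -0.29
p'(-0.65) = 1.38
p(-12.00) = -164.56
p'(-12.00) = 27.70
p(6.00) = -44.16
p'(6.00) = -14.29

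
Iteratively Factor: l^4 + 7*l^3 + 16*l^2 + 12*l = (l + 2)*(l^3 + 5*l^2 + 6*l) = l*(l + 2)*(l^2 + 5*l + 6) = l*(l + 2)^2*(l + 3)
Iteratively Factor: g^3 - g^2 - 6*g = (g + 2)*(g^2 - 3*g) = (g - 3)*(g + 2)*(g)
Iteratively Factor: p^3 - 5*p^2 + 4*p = (p - 1)*(p^2 - 4*p) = (p - 4)*(p - 1)*(p)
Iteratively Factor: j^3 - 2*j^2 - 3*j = (j - 3)*(j^2 + j) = (j - 3)*(j + 1)*(j)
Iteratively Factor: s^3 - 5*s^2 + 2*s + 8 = (s + 1)*(s^2 - 6*s + 8) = (s - 4)*(s + 1)*(s - 2)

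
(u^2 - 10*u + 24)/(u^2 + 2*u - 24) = (u - 6)/(u + 6)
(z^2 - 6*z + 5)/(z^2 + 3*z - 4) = (z - 5)/(z + 4)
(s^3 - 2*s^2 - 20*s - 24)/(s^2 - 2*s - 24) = (s^2 + 4*s + 4)/(s + 4)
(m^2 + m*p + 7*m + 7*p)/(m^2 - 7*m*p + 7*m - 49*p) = (-m - p)/(-m + 7*p)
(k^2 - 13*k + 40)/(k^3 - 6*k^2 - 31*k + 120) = (k - 5)/(k^2 + 2*k - 15)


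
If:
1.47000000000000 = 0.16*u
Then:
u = 9.19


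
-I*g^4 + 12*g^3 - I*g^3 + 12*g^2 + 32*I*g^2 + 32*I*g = g*(g + 4*I)*(g + 8*I)*(-I*g - I)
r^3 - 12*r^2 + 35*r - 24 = (r - 8)*(r - 3)*(r - 1)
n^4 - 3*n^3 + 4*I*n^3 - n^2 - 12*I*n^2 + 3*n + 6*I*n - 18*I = (n - 3)*(n - I)*(n + 2*I)*(n + 3*I)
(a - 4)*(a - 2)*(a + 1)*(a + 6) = a^4 + a^3 - 28*a^2 + 20*a + 48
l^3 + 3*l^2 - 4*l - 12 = (l - 2)*(l + 2)*(l + 3)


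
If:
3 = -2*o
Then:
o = -3/2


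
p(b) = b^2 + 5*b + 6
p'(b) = 2*b + 5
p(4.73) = 52.02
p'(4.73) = 14.46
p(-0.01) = 5.95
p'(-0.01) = 4.98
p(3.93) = 41.09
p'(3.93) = 12.86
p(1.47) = 15.51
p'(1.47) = 7.94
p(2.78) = 27.63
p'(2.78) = 10.56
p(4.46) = 48.19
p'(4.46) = 13.92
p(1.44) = 15.27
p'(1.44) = 7.88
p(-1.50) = 0.75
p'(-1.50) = 2.00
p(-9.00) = 42.00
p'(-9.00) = -13.00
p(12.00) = 210.00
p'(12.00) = 29.00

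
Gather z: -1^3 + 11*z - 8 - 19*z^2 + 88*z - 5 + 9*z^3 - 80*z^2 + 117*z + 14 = 9*z^3 - 99*z^2 + 216*z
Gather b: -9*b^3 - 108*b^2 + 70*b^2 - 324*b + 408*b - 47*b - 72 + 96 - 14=-9*b^3 - 38*b^2 + 37*b + 10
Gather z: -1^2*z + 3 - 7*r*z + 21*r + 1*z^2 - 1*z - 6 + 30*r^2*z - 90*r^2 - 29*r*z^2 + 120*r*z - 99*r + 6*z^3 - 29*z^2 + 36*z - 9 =-90*r^2 - 78*r + 6*z^3 + z^2*(-29*r - 28) + z*(30*r^2 + 113*r + 34) - 12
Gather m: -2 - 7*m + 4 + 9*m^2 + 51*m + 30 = 9*m^2 + 44*m + 32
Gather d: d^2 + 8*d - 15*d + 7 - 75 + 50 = d^2 - 7*d - 18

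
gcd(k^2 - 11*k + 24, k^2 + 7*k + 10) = 1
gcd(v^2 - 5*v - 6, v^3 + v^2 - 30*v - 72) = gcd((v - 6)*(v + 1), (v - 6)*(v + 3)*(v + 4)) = v - 6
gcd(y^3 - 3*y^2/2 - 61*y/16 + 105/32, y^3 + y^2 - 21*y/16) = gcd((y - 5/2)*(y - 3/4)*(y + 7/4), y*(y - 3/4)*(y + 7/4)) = y^2 + y - 21/16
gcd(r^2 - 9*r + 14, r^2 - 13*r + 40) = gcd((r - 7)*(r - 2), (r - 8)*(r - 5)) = 1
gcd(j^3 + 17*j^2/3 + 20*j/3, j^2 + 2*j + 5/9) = j + 5/3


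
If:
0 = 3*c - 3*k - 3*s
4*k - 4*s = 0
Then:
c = 2*s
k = s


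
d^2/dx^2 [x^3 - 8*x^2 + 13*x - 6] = 6*x - 16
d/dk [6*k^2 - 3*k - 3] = 12*k - 3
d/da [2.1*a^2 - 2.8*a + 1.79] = 4.2*a - 2.8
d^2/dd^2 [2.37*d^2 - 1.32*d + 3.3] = 4.74000000000000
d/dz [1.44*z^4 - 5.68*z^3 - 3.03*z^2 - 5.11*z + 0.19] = 5.76*z^3 - 17.04*z^2 - 6.06*z - 5.11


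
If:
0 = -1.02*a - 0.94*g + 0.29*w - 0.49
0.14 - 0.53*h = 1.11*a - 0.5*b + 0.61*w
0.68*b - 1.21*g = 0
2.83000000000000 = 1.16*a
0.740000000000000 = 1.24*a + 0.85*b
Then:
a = 2.44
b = -2.69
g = -1.51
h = -13.57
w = 5.37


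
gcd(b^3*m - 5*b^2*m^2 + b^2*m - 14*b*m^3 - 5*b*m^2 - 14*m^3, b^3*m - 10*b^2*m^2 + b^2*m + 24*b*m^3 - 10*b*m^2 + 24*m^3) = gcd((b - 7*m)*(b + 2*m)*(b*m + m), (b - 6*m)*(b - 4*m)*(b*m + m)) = b*m + m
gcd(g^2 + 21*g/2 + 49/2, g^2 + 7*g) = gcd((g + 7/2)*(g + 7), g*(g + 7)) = g + 7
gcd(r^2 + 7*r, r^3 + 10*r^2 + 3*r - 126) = r + 7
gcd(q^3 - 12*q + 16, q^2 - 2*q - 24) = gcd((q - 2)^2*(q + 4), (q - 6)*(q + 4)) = q + 4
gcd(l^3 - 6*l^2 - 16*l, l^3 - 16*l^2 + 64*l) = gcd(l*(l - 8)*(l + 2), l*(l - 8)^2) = l^2 - 8*l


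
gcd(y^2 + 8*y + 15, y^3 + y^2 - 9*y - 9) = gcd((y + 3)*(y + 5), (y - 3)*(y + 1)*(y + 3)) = y + 3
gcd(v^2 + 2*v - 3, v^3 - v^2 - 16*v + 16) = v - 1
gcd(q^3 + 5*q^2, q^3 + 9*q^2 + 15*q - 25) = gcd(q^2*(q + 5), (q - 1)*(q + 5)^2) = q + 5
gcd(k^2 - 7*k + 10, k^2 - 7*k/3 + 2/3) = k - 2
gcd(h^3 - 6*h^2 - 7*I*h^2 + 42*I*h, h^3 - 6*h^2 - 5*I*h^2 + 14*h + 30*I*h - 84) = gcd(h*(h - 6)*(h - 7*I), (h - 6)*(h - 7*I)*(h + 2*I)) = h^2 + h*(-6 - 7*I) + 42*I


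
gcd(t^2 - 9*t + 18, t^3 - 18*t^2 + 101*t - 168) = t - 3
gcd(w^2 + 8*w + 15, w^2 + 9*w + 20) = w + 5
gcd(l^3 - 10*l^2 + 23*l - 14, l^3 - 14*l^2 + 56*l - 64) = l - 2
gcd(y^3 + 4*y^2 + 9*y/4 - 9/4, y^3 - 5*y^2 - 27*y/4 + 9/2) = y^2 + y - 3/4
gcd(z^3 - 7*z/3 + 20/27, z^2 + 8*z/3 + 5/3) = z + 5/3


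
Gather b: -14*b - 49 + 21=-14*b - 28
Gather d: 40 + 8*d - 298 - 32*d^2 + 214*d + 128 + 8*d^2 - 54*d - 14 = -24*d^2 + 168*d - 144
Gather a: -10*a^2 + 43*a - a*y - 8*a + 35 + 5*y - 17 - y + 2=-10*a^2 + a*(35 - y) + 4*y + 20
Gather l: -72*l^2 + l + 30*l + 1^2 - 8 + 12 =-72*l^2 + 31*l + 5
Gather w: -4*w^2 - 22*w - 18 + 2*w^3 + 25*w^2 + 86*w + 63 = 2*w^3 + 21*w^2 + 64*w + 45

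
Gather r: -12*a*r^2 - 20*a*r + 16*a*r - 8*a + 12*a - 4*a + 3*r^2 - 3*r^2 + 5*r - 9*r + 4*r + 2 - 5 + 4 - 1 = -12*a*r^2 - 4*a*r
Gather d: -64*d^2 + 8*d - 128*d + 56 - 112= -64*d^2 - 120*d - 56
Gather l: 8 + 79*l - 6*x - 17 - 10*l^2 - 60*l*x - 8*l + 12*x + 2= -10*l^2 + l*(71 - 60*x) + 6*x - 7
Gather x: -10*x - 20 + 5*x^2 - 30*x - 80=5*x^2 - 40*x - 100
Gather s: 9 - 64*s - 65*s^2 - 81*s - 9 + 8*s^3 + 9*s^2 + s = 8*s^3 - 56*s^2 - 144*s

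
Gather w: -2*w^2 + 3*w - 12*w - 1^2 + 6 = -2*w^2 - 9*w + 5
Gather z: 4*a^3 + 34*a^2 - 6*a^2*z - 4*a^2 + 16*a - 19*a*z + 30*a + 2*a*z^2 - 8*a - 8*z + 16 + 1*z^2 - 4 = 4*a^3 + 30*a^2 + 38*a + z^2*(2*a + 1) + z*(-6*a^2 - 19*a - 8) + 12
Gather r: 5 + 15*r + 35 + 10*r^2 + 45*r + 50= 10*r^2 + 60*r + 90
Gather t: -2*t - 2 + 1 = -2*t - 1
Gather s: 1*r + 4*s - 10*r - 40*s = -9*r - 36*s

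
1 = 1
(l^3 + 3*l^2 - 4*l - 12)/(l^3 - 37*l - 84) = (l^2 - 4)/(l^2 - 3*l - 28)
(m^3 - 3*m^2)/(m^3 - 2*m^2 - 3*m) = m/(m + 1)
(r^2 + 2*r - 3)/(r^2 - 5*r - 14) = (-r^2 - 2*r + 3)/(-r^2 + 5*r + 14)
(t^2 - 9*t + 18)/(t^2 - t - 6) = (t - 6)/(t + 2)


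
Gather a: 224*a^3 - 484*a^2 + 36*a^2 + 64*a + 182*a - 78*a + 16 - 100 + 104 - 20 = 224*a^3 - 448*a^2 + 168*a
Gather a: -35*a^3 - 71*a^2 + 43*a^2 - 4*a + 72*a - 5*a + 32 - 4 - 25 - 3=-35*a^3 - 28*a^2 + 63*a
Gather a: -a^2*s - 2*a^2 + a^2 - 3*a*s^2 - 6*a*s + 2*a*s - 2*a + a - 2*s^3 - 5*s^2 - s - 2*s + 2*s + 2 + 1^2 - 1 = a^2*(-s - 1) + a*(-3*s^2 - 4*s - 1) - 2*s^3 - 5*s^2 - s + 2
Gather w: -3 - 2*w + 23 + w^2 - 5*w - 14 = w^2 - 7*w + 6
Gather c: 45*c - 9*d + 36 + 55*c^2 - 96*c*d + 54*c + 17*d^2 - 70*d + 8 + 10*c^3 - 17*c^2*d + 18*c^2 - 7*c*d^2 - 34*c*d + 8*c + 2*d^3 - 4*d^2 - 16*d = 10*c^3 + c^2*(73 - 17*d) + c*(-7*d^2 - 130*d + 107) + 2*d^3 + 13*d^2 - 95*d + 44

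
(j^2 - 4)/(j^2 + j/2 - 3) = 2*(j - 2)/(2*j - 3)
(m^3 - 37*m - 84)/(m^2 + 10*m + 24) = (m^2 - 4*m - 21)/(m + 6)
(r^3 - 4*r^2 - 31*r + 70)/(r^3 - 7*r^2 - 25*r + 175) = (r - 2)/(r - 5)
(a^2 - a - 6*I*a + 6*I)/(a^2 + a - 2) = (a - 6*I)/(a + 2)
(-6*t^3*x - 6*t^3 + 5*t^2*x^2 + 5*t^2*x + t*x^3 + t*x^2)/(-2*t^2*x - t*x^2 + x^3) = t*(6*t^2*x + 6*t^2 - 5*t*x^2 - 5*t*x - x^3 - x^2)/(x*(2*t^2 + t*x - x^2))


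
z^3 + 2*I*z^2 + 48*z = z*(z - 6*I)*(z + 8*I)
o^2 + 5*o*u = o*(o + 5*u)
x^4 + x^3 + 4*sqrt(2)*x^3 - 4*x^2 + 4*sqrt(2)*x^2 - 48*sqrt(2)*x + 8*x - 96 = (x - 3)*(x + 4)*(x + 2*sqrt(2))^2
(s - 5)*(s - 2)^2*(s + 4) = s^4 - 5*s^3 - 12*s^2 + 76*s - 80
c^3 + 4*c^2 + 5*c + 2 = (c + 1)^2*(c + 2)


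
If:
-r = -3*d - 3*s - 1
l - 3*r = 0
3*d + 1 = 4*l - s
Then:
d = -35*s/33 - 1/3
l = -6*s/11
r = -2*s/11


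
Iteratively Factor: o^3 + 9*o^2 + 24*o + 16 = (o + 4)*(o^2 + 5*o + 4) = (o + 4)^2*(o + 1)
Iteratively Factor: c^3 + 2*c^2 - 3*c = (c)*(c^2 + 2*c - 3) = c*(c + 3)*(c - 1)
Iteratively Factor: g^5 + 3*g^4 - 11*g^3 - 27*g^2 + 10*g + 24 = (g - 3)*(g^4 + 6*g^3 + 7*g^2 - 6*g - 8) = (g - 3)*(g + 4)*(g^3 + 2*g^2 - g - 2) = (g - 3)*(g + 2)*(g + 4)*(g^2 - 1) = (g - 3)*(g + 1)*(g + 2)*(g + 4)*(g - 1)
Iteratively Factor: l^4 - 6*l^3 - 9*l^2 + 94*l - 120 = (l + 4)*(l^3 - 10*l^2 + 31*l - 30) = (l - 2)*(l + 4)*(l^2 - 8*l + 15) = (l - 5)*(l - 2)*(l + 4)*(l - 3)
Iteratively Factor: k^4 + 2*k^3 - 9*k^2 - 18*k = (k)*(k^3 + 2*k^2 - 9*k - 18) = k*(k - 3)*(k^2 + 5*k + 6) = k*(k - 3)*(k + 2)*(k + 3)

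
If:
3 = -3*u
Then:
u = -1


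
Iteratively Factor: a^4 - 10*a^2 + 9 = (a - 3)*(a^3 + 3*a^2 - a - 3) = (a - 3)*(a + 3)*(a^2 - 1) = (a - 3)*(a - 1)*(a + 3)*(a + 1)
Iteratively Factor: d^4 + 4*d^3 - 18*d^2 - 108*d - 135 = (d + 3)*(d^3 + d^2 - 21*d - 45) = (d - 5)*(d + 3)*(d^2 + 6*d + 9) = (d - 5)*(d + 3)^2*(d + 3)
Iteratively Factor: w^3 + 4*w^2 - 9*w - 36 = (w + 3)*(w^2 + w - 12) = (w + 3)*(w + 4)*(w - 3)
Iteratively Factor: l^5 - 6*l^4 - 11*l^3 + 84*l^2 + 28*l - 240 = (l - 2)*(l^4 - 4*l^3 - 19*l^2 + 46*l + 120) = (l - 5)*(l - 2)*(l^3 + l^2 - 14*l - 24) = (l - 5)*(l - 4)*(l - 2)*(l^2 + 5*l + 6) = (l - 5)*(l - 4)*(l - 2)*(l + 3)*(l + 2)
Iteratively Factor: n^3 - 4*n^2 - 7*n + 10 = (n + 2)*(n^2 - 6*n + 5) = (n - 5)*(n + 2)*(n - 1)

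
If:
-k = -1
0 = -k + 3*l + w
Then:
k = 1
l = 1/3 - w/3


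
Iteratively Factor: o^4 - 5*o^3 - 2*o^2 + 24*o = (o)*(o^3 - 5*o^2 - 2*o + 24) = o*(o + 2)*(o^2 - 7*o + 12) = o*(o - 4)*(o + 2)*(o - 3)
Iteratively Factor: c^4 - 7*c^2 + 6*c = (c - 2)*(c^3 + 2*c^2 - 3*c) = (c - 2)*(c - 1)*(c^2 + 3*c) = (c - 2)*(c - 1)*(c + 3)*(c)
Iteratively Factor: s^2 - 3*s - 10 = (s - 5)*(s + 2)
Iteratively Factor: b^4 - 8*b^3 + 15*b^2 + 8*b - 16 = (b + 1)*(b^3 - 9*b^2 + 24*b - 16) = (b - 4)*(b + 1)*(b^2 - 5*b + 4) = (b - 4)^2*(b + 1)*(b - 1)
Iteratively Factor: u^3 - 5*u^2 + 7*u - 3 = (u - 1)*(u^2 - 4*u + 3) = (u - 1)^2*(u - 3)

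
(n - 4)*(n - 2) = n^2 - 6*n + 8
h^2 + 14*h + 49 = (h + 7)^2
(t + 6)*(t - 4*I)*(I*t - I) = I*t^3 + 4*t^2 + 5*I*t^2 + 20*t - 6*I*t - 24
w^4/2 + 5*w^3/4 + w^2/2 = w^2*(w/2 + 1)*(w + 1/2)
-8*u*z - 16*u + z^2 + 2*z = (-8*u + z)*(z + 2)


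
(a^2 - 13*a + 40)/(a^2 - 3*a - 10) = (a - 8)/(a + 2)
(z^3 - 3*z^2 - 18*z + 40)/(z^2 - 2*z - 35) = (-z^3 + 3*z^2 + 18*z - 40)/(-z^2 + 2*z + 35)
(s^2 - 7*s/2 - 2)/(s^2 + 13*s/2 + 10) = (2*s^2 - 7*s - 4)/(2*s^2 + 13*s + 20)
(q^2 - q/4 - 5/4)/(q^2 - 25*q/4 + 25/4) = (q + 1)/(q - 5)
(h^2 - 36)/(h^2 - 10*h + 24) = (h + 6)/(h - 4)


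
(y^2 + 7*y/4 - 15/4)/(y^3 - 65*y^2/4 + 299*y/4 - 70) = (y + 3)/(y^2 - 15*y + 56)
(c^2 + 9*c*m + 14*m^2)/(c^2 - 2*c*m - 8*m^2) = (c + 7*m)/(c - 4*m)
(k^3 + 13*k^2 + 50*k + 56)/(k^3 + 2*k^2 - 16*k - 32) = (k + 7)/(k - 4)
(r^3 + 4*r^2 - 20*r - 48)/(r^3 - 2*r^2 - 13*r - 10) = (r^2 + 2*r - 24)/(r^2 - 4*r - 5)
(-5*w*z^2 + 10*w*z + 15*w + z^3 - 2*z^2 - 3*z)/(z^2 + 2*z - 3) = (-5*w*z^2 + 10*w*z + 15*w + z^3 - 2*z^2 - 3*z)/(z^2 + 2*z - 3)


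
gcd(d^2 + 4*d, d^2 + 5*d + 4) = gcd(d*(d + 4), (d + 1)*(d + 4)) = d + 4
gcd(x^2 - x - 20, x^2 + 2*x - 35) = x - 5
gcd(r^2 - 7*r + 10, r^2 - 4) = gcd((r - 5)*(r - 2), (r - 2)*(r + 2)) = r - 2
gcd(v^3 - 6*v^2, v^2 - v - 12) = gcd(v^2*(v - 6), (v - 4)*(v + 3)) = 1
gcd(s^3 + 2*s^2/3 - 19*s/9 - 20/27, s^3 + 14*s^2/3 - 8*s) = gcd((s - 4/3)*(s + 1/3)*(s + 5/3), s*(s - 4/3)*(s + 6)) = s - 4/3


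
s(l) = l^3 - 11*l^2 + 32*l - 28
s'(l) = 3*l^2 - 22*l + 32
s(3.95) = -11.60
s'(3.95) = -8.09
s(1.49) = -1.43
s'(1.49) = 5.88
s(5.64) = -18.02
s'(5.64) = 3.35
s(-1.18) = -82.72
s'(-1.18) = 62.14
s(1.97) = -0.00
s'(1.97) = 0.30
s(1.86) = -0.10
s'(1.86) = 1.46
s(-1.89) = -134.52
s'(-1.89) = 84.30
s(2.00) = 0.00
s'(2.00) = 0.00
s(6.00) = -16.00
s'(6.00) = 8.00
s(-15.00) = -6358.00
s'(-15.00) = 1037.00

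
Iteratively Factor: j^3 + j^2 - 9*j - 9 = (j + 1)*(j^2 - 9) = (j + 1)*(j + 3)*(j - 3)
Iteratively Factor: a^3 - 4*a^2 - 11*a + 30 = (a - 5)*(a^2 + a - 6) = (a - 5)*(a - 2)*(a + 3)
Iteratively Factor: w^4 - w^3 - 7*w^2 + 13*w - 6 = (w + 3)*(w^3 - 4*w^2 + 5*w - 2) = (w - 1)*(w + 3)*(w^2 - 3*w + 2) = (w - 2)*(w - 1)*(w + 3)*(w - 1)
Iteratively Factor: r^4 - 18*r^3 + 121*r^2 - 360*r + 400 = (r - 5)*(r^3 - 13*r^2 + 56*r - 80) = (r - 5)^2*(r^2 - 8*r + 16) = (r - 5)^2*(r - 4)*(r - 4)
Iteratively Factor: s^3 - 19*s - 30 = (s - 5)*(s^2 + 5*s + 6) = (s - 5)*(s + 2)*(s + 3)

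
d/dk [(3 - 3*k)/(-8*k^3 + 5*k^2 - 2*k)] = 3*(-16*k^3 + 29*k^2 - 10*k + 2)/(k^2*(64*k^4 - 80*k^3 + 57*k^2 - 20*k + 4))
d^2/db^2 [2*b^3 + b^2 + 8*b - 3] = 12*b + 2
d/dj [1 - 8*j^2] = -16*j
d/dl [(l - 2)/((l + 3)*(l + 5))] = (-l^2 + 4*l + 31)/(l^4 + 16*l^3 + 94*l^2 + 240*l + 225)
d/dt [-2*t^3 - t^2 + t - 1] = -6*t^2 - 2*t + 1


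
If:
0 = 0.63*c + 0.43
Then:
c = -0.68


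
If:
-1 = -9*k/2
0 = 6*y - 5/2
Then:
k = 2/9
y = 5/12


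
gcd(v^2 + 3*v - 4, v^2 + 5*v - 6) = v - 1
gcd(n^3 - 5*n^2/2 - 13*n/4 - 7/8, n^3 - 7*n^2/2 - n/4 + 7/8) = n^2 - 3*n - 7/4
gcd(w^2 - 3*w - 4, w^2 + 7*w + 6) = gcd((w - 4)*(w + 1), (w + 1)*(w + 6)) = w + 1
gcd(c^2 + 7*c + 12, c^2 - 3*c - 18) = c + 3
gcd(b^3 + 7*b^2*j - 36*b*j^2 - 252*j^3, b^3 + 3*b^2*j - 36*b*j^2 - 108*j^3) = b^2 - 36*j^2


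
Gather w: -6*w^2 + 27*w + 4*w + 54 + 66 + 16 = -6*w^2 + 31*w + 136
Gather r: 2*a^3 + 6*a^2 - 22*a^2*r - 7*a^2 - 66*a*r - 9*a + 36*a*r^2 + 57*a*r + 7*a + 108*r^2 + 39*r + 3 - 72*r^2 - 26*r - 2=2*a^3 - a^2 - 2*a + r^2*(36*a + 36) + r*(-22*a^2 - 9*a + 13) + 1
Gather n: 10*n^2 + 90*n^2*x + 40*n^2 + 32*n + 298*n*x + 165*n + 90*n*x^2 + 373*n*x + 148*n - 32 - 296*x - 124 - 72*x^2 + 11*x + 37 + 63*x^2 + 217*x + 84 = n^2*(90*x + 50) + n*(90*x^2 + 671*x + 345) - 9*x^2 - 68*x - 35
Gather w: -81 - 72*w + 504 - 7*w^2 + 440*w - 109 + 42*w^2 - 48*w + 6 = 35*w^2 + 320*w + 320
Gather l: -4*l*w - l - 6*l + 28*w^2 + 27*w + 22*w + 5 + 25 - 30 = l*(-4*w - 7) + 28*w^2 + 49*w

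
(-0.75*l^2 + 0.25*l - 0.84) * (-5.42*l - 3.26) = 4.065*l^3 + 1.09*l^2 + 3.7378*l + 2.7384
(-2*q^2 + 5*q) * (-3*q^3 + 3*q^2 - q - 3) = 6*q^5 - 21*q^4 + 17*q^3 + q^2 - 15*q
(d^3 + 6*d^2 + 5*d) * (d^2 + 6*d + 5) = d^5 + 12*d^4 + 46*d^3 + 60*d^2 + 25*d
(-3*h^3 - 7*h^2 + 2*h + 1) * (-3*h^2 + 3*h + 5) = 9*h^5 + 12*h^4 - 42*h^3 - 32*h^2 + 13*h + 5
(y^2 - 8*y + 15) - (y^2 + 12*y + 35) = -20*y - 20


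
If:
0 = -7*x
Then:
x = 0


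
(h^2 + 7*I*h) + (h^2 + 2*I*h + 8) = 2*h^2 + 9*I*h + 8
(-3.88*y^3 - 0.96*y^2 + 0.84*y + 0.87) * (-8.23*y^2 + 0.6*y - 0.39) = 31.9324*y^5 + 5.5728*y^4 - 5.976*y^3 - 6.2817*y^2 + 0.1944*y - 0.3393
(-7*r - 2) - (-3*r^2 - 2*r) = 3*r^2 - 5*r - 2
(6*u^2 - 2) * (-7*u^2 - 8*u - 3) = -42*u^4 - 48*u^3 - 4*u^2 + 16*u + 6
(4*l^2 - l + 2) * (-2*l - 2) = -8*l^3 - 6*l^2 - 2*l - 4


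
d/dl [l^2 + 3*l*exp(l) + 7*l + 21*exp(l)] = 3*l*exp(l) + 2*l + 24*exp(l) + 7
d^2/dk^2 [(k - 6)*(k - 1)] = 2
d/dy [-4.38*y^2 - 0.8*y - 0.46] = -8.76*y - 0.8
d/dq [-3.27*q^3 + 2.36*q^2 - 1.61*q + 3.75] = -9.81*q^2 + 4.72*q - 1.61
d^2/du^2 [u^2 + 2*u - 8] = 2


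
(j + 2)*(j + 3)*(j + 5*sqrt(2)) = j^3 + 5*j^2 + 5*sqrt(2)*j^2 + 6*j + 25*sqrt(2)*j + 30*sqrt(2)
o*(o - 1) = o^2 - o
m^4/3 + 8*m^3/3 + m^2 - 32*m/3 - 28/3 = (m/3 + 1/3)*(m - 2)*(m + 2)*(m + 7)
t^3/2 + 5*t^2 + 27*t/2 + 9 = (t/2 + 1/2)*(t + 3)*(t + 6)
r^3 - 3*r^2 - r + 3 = (r - 3)*(r - 1)*(r + 1)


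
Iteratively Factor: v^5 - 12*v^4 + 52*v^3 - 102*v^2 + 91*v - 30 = (v - 1)*(v^4 - 11*v^3 + 41*v^2 - 61*v + 30) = (v - 1)^2*(v^3 - 10*v^2 + 31*v - 30) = (v - 5)*(v - 1)^2*(v^2 - 5*v + 6) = (v - 5)*(v - 2)*(v - 1)^2*(v - 3)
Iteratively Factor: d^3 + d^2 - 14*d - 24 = (d - 4)*(d^2 + 5*d + 6) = (d - 4)*(d + 2)*(d + 3)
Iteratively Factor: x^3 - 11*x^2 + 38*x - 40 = (x - 2)*(x^2 - 9*x + 20) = (x - 5)*(x - 2)*(x - 4)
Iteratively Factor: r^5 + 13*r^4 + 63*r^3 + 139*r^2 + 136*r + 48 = (r + 4)*(r^4 + 9*r^3 + 27*r^2 + 31*r + 12) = (r + 4)^2*(r^3 + 5*r^2 + 7*r + 3) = (r + 1)*(r + 4)^2*(r^2 + 4*r + 3) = (r + 1)*(r + 3)*(r + 4)^2*(r + 1)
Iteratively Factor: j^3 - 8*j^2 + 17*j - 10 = (j - 1)*(j^2 - 7*j + 10) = (j - 2)*(j - 1)*(j - 5)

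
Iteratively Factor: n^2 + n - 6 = (n + 3)*(n - 2)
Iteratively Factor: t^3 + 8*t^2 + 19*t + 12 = (t + 3)*(t^2 + 5*t + 4) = (t + 1)*(t + 3)*(t + 4)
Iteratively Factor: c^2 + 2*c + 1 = (c + 1)*(c + 1)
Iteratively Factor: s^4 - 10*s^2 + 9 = (s + 3)*(s^3 - 3*s^2 - s + 3) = (s - 1)*(s + 3)*(s^2 - 2*s - 3) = (s - 1)*(s + 1)*(s + 3)*(s - 3)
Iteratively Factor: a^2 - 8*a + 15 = (a - 5)*(a - 3)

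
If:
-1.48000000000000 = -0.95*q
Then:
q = 1.56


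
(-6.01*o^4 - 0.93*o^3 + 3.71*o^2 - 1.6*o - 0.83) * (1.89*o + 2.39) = -11.3589*o^5 - 16.1216*o^4 + 4.7892*o^3 + 5.8429*o^2 - 5.3927*o - 1.9837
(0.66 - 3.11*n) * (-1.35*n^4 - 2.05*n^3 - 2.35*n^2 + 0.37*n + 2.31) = 4.1985*n^5 + 5.4845*n^4 + 5.9555*n^3 - 2.7017*n^2 - 6.9399*n + 1.5246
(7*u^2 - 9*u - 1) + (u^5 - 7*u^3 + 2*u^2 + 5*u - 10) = u^5 - 7*u^3 + 9*u^2 - 4*u - 11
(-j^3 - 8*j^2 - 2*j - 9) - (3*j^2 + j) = -j^3 - 11*j^2 - 3*j - 9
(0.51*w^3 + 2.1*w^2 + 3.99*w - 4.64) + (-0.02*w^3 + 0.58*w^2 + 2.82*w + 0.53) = 0.49*w^3 + 2.68*w^2 + 6.81*w - 4.11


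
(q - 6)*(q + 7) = q^2 + q - 42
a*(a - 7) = a^2 - 7*a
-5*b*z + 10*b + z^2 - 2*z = (-5*b + z)*(z - 2)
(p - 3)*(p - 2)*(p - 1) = p^3 - 6*p^2 + 11*p - 6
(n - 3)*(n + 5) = n^2 + 2*n - 15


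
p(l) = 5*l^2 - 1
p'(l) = 10*l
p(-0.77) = 1.96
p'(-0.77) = -7.70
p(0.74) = 1.74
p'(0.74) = 7.40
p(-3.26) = 52.14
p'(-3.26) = -32.60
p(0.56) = 0.57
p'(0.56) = 5.60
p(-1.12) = 5.27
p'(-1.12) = -11.20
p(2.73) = 36.26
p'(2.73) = 27.30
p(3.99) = 78.60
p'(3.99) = 39.90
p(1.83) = 15.74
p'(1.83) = 18.30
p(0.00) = -1.00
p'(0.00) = 0.00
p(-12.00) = 719.00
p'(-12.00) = -120.00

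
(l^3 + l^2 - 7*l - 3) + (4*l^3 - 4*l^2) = 5*l^3 - 3*l^2 - 7*l - 3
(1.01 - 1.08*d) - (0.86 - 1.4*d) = 0.32*d + 0.15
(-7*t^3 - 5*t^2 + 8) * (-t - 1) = 7*t^4 + 12*t^3 + 5*t^2 - 8*t - 8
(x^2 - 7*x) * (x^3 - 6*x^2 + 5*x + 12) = x^5 - 13*x^4 + 47*x^3 - 23*x^2 - 84*x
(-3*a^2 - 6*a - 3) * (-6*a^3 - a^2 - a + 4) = 18*a^5 + 39*a^4 + 27*a^3 - 3*a^2 - 21*a - 12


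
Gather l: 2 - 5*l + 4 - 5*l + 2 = 8 - 10*l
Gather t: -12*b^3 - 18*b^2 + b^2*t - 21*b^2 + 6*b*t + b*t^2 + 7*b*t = -12*b^3 - 39*b^2 + b*t^2 + t*(b^2 + 13*b)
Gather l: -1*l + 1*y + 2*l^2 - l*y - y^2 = 2*l^2 + l*(-y - 1) - y^2 + y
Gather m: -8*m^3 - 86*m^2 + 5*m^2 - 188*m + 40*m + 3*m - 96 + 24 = -8*m^3 - 81*m^2 - 145*m - 72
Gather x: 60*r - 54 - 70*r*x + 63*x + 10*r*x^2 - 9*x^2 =60*r + x^2*(10*r - 9) + x*(63 - 70*r) - 54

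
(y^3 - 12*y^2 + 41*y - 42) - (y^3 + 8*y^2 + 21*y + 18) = -20*y^2 + 20*y - 60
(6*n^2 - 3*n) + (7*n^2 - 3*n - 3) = 13*n^2 - 6*n - 3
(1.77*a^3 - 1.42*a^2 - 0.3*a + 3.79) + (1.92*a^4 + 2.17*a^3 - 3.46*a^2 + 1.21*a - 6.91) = 1.92*a^4 + 3.94*a^3 - 4.88*a^2 + 0.91*a - 3.12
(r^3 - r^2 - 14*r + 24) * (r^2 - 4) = r^5 - r^4 - 18*r^3 + 28*r^2 + 56*r - 96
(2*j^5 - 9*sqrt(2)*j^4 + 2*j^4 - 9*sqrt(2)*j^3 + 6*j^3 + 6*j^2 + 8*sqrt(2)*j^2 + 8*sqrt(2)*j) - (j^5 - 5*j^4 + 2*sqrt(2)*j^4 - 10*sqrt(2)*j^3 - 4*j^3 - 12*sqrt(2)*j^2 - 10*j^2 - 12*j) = j^5 - 11*sqrt(2)*j^4 + 7*j^4 + sqrt(2)*j^3 + 10*j^3 + 16*j^2 + 20*sqrt(2)*j^2 + 8*sqrt(2)*j + 12*j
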